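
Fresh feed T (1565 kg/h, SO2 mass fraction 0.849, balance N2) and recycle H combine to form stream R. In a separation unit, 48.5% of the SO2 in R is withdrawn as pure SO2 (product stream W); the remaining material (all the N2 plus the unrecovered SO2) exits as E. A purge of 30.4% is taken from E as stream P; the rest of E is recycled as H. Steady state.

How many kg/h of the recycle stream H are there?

N2 enters only via T and leaves only via the purge: 1565×0.151 = 0.304×(N2 in E), and the separation unit passes all N2, so N2 in R = N2 in E = 777.35 kg/h.
SO2 in R: m_A = 1565×0.849 + (1−0.304)·(1−0.485)·m_A, so m_A = 1328.7/0.6416 = 2071 kg/h.
E = (1−0.485)×2071 + 777.35 = 1843.9 kg/h.
Recycle H = (1−0.304)×1843.9 = 1283.4 kg/h.

1283 kg/h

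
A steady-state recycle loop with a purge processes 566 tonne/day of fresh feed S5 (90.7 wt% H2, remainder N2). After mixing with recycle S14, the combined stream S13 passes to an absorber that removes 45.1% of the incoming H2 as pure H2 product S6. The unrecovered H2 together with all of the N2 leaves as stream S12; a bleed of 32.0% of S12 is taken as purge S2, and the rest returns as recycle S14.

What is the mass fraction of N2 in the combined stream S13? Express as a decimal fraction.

0.167

N2 enters only via S5 and leaves only via the purge: 566×0.093 = 0.320×(N2 in S12), and the absorber passes all N2, so N2 in S13 = N2 in S12 = 164.49 tonne/day.
H2 in S13: m_A = 566×0.907 + (1−0.320)·(1−0.451)·m_A, so m_A = 513.36/0.6267 = 819.18 tonne/day.
S13 = 819.18 + 164.49 = 983.67 tonne/day.
N2 fraction in S13 = 164.49/983.67 = 0.167.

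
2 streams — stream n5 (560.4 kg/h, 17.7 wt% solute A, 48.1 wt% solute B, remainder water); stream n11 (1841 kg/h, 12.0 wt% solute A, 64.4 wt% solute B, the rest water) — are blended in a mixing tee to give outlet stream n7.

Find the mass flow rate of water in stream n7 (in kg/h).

water out = water in = 560.4×0.342 + 1841×0.236 = 626.13 kg/h.

626.1 kg/h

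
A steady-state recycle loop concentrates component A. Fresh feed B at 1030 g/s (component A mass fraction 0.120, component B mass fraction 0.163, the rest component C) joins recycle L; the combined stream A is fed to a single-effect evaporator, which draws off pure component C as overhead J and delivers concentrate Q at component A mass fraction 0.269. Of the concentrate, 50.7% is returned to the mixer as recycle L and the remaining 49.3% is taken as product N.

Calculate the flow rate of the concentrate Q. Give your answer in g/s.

932 g/s

Overall component A balance (none leaves overhead): component A in fresh feed = component A in product, i.e. 1030×0.120 = (1−0.507)·Q·0.269.
Q = 123.6/(0.269×0.493) = 932.01 g/s.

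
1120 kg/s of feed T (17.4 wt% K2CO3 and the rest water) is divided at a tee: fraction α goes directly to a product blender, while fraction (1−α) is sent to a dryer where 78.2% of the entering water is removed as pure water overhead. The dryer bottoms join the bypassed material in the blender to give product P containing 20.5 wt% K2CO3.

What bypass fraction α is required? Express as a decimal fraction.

All 1120×0.174 = 194.88 kg/s of K2CO3 reaches P, so P = 194.88/0.205 = 950.63 kg/s and vapour = 169.37 kg/s.
The evaporator receives (1−α)·1120 of feed at 0.826 water and removes 0.782 of that water:
0.782×0.826×(1−α)×1120 = 169.37
(1−α) = 169.37/723.44 = 0.2341;  α = 0.7659.

0.766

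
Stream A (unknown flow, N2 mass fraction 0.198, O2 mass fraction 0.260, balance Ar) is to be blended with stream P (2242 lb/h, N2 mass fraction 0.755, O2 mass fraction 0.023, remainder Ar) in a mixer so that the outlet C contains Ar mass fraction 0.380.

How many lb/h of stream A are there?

Let A be the unknown flow. Total out = 2242 + A.
Ar balance: 497.72 + 0.542·A = 0.380·(2242 + A)
(0.542 − 0.380)·A = 0.380×2242 − 497.72 = 354.24
A = 354.24 / 0.162 = 2186.6 lb/h

2187 lb/h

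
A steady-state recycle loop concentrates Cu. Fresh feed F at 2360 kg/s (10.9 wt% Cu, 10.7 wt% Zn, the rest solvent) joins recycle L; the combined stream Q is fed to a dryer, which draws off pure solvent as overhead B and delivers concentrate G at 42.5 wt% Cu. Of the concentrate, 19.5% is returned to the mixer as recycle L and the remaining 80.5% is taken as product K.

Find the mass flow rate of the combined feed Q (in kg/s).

Overall Cu balance (none leaves overhead): Cu in fresh feed = Cu in product, i.e. 2360×0.109 = (1−0.195)·G·0.425.
G = 257.24/(0.425×0.805) = 751.89 kg/s.
Recycle L = 0.195×751.89 = 146.62 kg/s.
Combined feed Q = 2360 + 146.62 = 2506.6 kg/s.

2507 kg/s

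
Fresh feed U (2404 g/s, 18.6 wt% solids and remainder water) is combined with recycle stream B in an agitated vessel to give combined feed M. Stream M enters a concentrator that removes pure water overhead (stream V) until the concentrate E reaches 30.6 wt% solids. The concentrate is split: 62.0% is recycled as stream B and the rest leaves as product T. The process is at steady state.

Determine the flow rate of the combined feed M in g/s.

Overall solids balance (none leaves overhead): solids in fresh feed = solids in product, i.e. 2404×0.186 = (1−0.620)·E·0.306.
E = 447.14/(0.306×0.380) = 3845.4 g/s.
Recycle B = 0.620×3845.4 = 2384.2 g/s.
Combined feed M = 2404 + 2384.2 = 4788.2 g/s.

4788 g/s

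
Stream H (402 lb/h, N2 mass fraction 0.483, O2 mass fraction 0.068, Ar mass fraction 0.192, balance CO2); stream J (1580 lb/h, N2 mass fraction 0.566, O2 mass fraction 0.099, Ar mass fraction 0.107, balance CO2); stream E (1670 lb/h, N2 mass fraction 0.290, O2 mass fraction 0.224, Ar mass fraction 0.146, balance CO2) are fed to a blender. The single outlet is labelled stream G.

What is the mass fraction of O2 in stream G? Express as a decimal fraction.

0.153

Total flow out = 402 + 1580 + 1670 = 3652 lb/h.
O2 in = 402×0.068 + 1580×0.099 + 1670×0.224 = 557.84 lb/h.
O2 mass fraction in G = 557.84/3652 = 0.153.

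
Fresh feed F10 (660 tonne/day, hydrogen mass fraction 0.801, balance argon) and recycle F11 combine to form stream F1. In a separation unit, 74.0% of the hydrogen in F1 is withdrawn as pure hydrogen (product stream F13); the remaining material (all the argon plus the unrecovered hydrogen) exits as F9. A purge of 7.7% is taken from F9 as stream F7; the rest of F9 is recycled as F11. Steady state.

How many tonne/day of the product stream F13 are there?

hydrogen in F1: m_A = 660×0.801 + (1−0.077)·(1−0.740)·m_A, so m_A = 528.66/0.7600 = 695.59 tonne/day.
Product F13 = 0.740×695.59 = 514.73 tonne/day.

514.7 tonne/day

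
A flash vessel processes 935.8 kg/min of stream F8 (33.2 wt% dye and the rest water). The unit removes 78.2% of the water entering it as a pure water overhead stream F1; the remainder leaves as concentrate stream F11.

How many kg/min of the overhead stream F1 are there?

488.8 kg/min

water entering = 935.8×0.668 = 625.11 kg/min; overhead removed = 0.782×625.11 = 488.84 kg/min.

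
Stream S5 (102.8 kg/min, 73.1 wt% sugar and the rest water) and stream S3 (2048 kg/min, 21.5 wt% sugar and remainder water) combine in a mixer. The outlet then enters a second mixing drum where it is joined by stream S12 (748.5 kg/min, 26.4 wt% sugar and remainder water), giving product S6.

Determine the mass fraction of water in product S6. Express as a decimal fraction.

Overall, product flow = 2899.3 kg/min.
water in = 102.8×0.269 + 2048×0.785 + 748.5×0.736 = 2186.2 kg/min.
water fraction in S6 = 0.754.

0.754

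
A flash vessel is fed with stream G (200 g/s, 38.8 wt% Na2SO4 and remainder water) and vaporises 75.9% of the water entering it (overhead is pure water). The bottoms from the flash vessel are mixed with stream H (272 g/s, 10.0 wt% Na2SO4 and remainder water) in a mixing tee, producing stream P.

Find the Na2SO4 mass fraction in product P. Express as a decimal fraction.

0.276

Vapour removed = 0.759×0.612×200 = 92.902 g/s; concentrate = 107.1 g/s.
Na2SO4 reaching the mixer = 77.6 (from concentrate) + 272×0.100 = 104.8 g/s.
Product flow = 107.1 + 272 = 379.1 g/s; Na2SO4 fraction = 0.276.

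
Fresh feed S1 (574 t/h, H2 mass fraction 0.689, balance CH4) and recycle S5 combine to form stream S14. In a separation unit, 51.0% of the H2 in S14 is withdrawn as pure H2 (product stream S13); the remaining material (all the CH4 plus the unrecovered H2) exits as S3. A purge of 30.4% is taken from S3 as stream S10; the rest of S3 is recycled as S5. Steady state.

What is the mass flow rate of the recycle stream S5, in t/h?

613.4 t/h

CH4 enters only via S1 and leaves only via the purge: 574×0.311 = 0.304×(CH4 in S3), and the separation unit passes all CH4, so CH4 in S14 = CH4 in S3 = 587.22 t/h.
H2 in S14: m_A = 574×0.689 + (1−0.304)·(1−0.510)·m_A, so m_A = 395.49/0.6590 = 600.17 t/h.
S3 = (1−0.510)×600.17 + 587.22 = 881.3 t/h.
Recycle S5 = (1−0.304)×881.3 = 613.38 t/h.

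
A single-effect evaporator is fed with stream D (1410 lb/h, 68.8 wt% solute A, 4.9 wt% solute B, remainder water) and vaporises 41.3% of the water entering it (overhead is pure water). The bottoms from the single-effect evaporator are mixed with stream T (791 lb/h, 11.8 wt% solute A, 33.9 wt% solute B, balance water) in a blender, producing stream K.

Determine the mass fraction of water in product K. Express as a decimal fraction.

Vapour removed = 0.413×0.263×1410 = 153.15 lb/h; concentrate = 1256.8 lb/h.
water reaching the mixer = 217.68 (from concentrate) + 791×0.543 = 647.19 lb/h.
Product flow = 1256.8 + 791 = 2047.8 lb/h; water fraction = 0.316.

0.316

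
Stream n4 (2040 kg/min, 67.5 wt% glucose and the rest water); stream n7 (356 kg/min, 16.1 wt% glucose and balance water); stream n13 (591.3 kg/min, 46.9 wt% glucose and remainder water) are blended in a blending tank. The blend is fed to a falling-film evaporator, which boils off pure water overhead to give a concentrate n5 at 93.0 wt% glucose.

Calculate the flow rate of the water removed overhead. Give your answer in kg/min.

1147 kg/min

glucose entering = 2040×0.675 + 356×0.161 + 591.3×0.469 = 1711.6 kg/min.
All glucose reports to n5, so n5 = 1711.6/0.930 = 1840.5 kg/min.
Total feed = 2987.3 kg/min; overhead = 2987.3 − 1840.5 = 1146.8 kg/min.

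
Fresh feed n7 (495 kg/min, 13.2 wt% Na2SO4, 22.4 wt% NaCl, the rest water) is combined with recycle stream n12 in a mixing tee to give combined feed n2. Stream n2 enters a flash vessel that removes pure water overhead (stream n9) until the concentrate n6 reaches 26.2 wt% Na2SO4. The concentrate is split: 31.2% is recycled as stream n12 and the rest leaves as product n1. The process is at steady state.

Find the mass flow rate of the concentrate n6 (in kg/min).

362.5 kg/min

Overall Na2SO4 balance (none leaves overhead): Na2SO4 in fresh feed = Na2SO4 in product, i.e. 495×0.132 = (1−0.312)·n6·0.262.
n6 = 65.34/(0.262×0.688) = 362.48 kg/min.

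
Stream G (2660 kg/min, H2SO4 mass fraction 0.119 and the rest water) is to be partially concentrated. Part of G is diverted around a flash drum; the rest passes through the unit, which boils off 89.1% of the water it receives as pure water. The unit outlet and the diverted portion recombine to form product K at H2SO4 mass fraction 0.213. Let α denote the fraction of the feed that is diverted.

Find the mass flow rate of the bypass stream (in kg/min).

1165 kg/min

All 2660×0.119 = 316.54 kg/min of H2SO4 reaches K, so K = 316.54/0.213 = 1486.1 kg/min and vapour = 1173.9 kg/min.
The evaporator receives (1−α)·2660 of feed at 0.881 water and removes 0.891 of that water:
0.891×0.881×(1−α)×2660 = 1173.9
(1−α) = 1173.9/2088 = 0.5622;  α = 0.4378.
Bypass flow = 0.4378×2660 = 1164.5 kg/min.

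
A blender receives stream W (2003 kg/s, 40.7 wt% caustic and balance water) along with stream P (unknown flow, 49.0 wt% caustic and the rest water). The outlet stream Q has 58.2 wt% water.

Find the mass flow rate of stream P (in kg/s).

Let P be the unknown flow. Total out = 2003 + P.
water balance: 1187.8 + 0.510·P = 0.582·(2003 + P)
(0.510 − 0.582)·P = 0.582×2003 − 1187.8 = -22.033
P = -22.033 / -0.072 = 306.01 kg/s

306 kg/s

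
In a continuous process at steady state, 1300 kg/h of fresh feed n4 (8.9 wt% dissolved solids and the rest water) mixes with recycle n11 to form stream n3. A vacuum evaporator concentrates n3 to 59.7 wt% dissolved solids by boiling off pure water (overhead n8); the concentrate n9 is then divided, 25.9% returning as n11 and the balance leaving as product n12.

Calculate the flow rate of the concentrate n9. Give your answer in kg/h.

Overall dissolved solids balance (none leaves overhead): dissolved solids in fresh feed = dissolved solids in product, i.e. 1300×0.089 = (1−0.259)·n9·0.597.
n9 = 115.7/(0.597×0.741) = 261.54 kg/h.

261.5 kg/h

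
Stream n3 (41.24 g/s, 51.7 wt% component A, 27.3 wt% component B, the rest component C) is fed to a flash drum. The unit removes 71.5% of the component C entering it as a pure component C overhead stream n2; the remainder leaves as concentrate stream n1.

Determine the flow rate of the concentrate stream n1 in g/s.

35.05 g/s

component C entering = 41.24×0.210 = 8.6604 g/s; overhead removed = 0.715×8.6604 = 6.1922 g/s.
Concentrate = 41.24 − 6.1922 = 35.048 g/s.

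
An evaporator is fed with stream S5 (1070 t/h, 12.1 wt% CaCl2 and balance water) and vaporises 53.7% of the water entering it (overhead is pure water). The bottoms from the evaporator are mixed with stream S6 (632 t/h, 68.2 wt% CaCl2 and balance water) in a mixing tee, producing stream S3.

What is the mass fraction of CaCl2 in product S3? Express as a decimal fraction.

0.468

Vapour removed = 0.537×0.879×1070 = 505.06 t/h; concentrate = 564.94 t/h.
CaCl2 reaching the mixer = 129.47 (from concentrate) + 632×0.682 = 560.49 t/h.
Product flow = 564.94 + 632 = 1196.9 t/h; CaCl2 fraction = 0.468.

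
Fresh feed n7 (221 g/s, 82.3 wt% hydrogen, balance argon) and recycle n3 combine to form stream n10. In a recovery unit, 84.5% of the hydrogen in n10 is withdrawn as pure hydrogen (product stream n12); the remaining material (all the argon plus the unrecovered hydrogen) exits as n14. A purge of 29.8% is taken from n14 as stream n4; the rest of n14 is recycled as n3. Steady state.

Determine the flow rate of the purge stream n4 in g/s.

argon enters only via n7 and leaves only via the purge: 221×0.177 = 0.298×(argon in n14), and the recovery unit passes all argon, so argon in n10 = argon in n14 = 131.27 g/s.
hydrogen in n10: m_A = 221×0.823 + (1−0.298)·(1−0.845)·m_A, so m_A = 181.88/0.8912 = 204.09 g/s.
n14 = (1−0.845)×204.09 + 131.27 = 162.9 g/s.
Purge n4 = 0.298×162.9 = 48.544 g/s.

48.54 g/s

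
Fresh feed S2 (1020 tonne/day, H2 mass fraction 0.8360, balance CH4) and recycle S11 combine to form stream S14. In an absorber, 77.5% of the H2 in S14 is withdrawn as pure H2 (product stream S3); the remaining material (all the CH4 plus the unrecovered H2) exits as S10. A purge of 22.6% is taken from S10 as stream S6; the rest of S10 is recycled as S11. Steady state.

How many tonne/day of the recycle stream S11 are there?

752.7 tonne/day

CH4 enters only via S2 and leaves only via the purge: 1020×0.164 = 0.226×(CH4 in S10), and the absorber passes all CH4, so CH4 in S14 = CH4 in S10 = 740.18 tonne/day.
H2 in S14: m_A = 1020×0.836 + (1−0.226)·(1−0.775)·m_A, so m_A = 852.72/0.8258 = 1032.5 tonne/day.
S10 = (1−0.775)×1032.5 + 740.18 = 972.5 tonne/day.
Recycle S11 = (1−0.226)×972.5 = 752.71 tonne/day.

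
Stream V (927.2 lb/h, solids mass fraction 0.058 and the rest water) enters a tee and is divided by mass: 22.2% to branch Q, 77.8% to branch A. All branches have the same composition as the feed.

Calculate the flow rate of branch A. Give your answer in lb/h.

Branch A flow = 0.778×927.2 = 721.36 lb/h.

721.4 lb/h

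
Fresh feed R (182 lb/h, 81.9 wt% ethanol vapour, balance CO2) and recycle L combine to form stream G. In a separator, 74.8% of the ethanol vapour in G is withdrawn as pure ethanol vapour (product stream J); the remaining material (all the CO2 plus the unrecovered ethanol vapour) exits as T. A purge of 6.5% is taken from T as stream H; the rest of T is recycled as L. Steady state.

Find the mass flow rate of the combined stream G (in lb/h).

CO2 enters only via R and leaves only via the purge: 182×0.181 = 0.065×(CO2 in T), and the separator passes all CO2, so CO2 in G = CO2 in T = 506.8 lb/h.
ethanol vapour in G: m_A = 182×0.819 + (1−0.065)·(1−0.748)·m_A, so m_A = 149.06/0.7644 = 195.01 lb/h.
G = 195.01 + 506.8 = 701.81 lb/h.

701.8 lb/h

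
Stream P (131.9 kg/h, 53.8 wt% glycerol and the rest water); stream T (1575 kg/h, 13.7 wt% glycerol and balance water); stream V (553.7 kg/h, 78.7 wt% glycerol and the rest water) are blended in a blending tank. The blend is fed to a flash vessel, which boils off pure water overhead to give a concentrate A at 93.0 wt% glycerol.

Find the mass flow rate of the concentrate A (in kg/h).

776.9 kg/h

glycerol entering = 131.9×0.538 + 1575×0.137 + 553.7×0.787 = 722.5 kg/h.
All glycerol reports to A, so A = 722.5/0.930 = 776.88 kg/h.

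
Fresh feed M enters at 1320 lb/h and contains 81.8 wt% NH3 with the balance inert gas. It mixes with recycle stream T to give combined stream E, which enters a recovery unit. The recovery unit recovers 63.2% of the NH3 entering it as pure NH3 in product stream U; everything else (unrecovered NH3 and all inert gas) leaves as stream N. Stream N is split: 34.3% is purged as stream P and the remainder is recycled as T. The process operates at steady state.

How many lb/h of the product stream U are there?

NH3 in E: m_A = 1320×0.818 + (1−0.343)·(1−0.632)·m_A, so m_A = 1079.8/0.7582 = 1424.1 lb/h.
Product U = 0.632×1424.1 = 900.01 lb/h.

900 lb/h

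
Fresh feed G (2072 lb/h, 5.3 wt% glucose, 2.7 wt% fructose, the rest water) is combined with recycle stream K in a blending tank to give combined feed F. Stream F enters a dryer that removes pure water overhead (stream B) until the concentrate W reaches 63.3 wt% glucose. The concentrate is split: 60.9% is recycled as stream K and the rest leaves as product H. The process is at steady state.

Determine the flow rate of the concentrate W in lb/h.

443.7 lb/h

Overall glucose balance (none leaves overhead): glucose in fresh feed = glucose in product, i.e. 2072×0.053 = (1−0.609)·W·0.633.
W = 109.82/(0.633×0.391) = 443.7 lb/h.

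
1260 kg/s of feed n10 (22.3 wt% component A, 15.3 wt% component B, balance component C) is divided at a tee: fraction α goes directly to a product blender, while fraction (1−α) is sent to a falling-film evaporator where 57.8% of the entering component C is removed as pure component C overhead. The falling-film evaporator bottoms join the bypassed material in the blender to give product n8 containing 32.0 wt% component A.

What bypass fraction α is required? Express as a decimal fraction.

All 1260×0.223 = 280.98 kg/s of component A reaches n8, so n8 = 280.98/0.320 = 878.06 kg/s and vapour = 381.94 kg/s.
The evaporator receives (1−α)·1260 of feed at 0.624 component C and removes 0.578 of that component C:
0.578×0.624×(1−α)×1260 = 381.94
(1−α) = 381.94/454.45 = 0.8404;  α = 0.1596.

0.160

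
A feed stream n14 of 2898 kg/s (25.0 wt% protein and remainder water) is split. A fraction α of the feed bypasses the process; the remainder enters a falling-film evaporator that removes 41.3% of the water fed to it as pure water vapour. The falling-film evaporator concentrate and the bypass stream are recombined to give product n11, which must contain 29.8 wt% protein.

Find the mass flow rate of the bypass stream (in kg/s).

All 2898×0.250 = 724.5 kg/s of protein reaches n11, so n11 = 724.5/0.298 = 2431.2 kg/s and vapour = 466.79 kg/s.
The evaporator receives (1−α)·2898 of feed at 0.750 water and removes 0.413 of that water:
0.413×0.750×(1−α)×2898 = 466.79
(1−α) = 466.79/897.66 = 0.5200;  α = 0.4800.
Bypass flow = 0.4800×2898 = 1391 kg/s.

1391 kg/s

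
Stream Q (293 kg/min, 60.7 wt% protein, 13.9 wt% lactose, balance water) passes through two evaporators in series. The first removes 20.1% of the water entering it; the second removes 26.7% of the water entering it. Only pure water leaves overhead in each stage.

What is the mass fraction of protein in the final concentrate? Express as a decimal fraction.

0.678

water in feed = 293×0.254 = 74.422 kg/min.
After stage 1: water left = (1−0.201)×74.422 = 59.463; stream total = 278.04 kg/min.
After stage 2: water left = (1−0.267)×59.463 = 43.587; final concentrate = 262.16 kg/min.
protein fraction = 177.85/262.16 = 0.678.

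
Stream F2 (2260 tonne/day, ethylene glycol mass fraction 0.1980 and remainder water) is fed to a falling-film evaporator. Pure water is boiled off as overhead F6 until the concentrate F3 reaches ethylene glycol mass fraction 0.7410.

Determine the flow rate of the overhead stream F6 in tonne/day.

ethylene glycol is conserved: 2260×0.198 = 447.48 tonne/day all reports to the concentrate.
Concentrate = 447.48/(target fraction) = 603.89 tonne/day.
Overhead = 2260 − 603.89 = 1656.1 tonne/day.

1656 tonne/day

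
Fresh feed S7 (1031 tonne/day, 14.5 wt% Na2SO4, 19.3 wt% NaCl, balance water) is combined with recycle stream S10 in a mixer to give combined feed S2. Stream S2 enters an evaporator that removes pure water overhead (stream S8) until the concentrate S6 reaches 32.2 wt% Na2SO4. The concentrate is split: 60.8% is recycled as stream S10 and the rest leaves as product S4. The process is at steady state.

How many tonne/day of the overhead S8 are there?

Overall Na2SO4 balance (none leaves overhead): Na2SO4 in fresh feed = Na2SO4 in product, i.e. 1031×0.145 = (1−0.608)·S6·0.322.
S6 = 149.49/(0.322×0.392) = 1184.4 tonne/day.
Recycle S10 = 0.608×1184.4 = 720.09 tonne/day.
Combined feed S2 = 1031 + 720.09 = 1751.1 tonne/day.
Overhead S8 = S2 − S6 = 1751.1 − 1184.4 = 566.73 tonne/day.

566.7 tonne/day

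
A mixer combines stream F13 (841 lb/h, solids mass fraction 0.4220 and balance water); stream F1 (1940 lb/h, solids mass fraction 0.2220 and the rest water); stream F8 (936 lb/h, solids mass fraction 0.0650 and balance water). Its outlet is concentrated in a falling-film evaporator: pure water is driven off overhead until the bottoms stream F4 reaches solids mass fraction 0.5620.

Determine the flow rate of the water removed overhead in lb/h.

2211 lb/h

solids entering = 841×0.422 + 1940×0.222 + 936×0.065 = 846.42 lb/h.
All solids reports to F4, so F4 = 846.42/0.562 = 1506.1 lb/h.
Total feed = 3717 lb/h; overhead = 3717 − 1506.1 = 2210.9 lb/h.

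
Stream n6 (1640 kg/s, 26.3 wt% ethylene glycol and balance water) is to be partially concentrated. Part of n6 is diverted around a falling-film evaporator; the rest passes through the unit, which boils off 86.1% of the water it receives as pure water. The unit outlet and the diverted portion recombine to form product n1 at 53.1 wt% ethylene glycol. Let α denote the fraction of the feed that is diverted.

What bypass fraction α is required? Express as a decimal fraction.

All 1640×0.263 = 431.32 kg/s of ethylene glycol reaches n1, so n1 = 431.32/0.531 = 812.28 kg/s and vapour = 827.72 kg/s.
The evaporator receives (1−α)·1640 of feed at 0.737 water and removes 0.861 of that water:
0.861×0.737×(1−α)×1640 = 827.72
(1−α) = 827.72/1040.7 = 0.7954;  α = 0.2046.

0.205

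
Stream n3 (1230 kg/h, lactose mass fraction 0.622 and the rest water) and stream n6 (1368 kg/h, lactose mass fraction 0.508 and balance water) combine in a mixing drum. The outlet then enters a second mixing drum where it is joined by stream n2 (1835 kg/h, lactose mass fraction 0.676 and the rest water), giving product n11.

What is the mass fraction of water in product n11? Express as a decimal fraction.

0.391

Overall, product flow = 4433 kg/h.
water in = 1230×0.378 + 1368×0.492 + 1835×0.324 = 1732.5 kg/h.
water fraction in n11 = 0.391.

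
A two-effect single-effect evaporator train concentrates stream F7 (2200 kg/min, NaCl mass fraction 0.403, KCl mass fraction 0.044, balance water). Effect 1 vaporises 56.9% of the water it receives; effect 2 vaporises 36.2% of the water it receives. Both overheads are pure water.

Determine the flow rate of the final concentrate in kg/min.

1318 kg/min

water in feed = 2200×0.553 = 1216.6 kg/min.
After stage 1: water left = (1−0.569)×1216.6 = 524.35; stream total = 1507.8 kg/min.
After stage 2: water left = (1−0.362)×524.35 = 334.54; final concentrate = 1317.9 kg/min.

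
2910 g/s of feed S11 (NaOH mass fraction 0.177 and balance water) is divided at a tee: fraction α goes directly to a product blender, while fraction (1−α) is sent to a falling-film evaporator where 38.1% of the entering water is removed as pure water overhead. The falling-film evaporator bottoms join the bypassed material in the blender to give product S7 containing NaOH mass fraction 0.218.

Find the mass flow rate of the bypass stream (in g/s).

All 2910×0.177 = 515.07 g/s of NaOH reaches S7, so S7 = 515.07/0.218 = 2362.7 g/s and vapour = 547.29 g/s.
The evaporator receives (1−α)·2910 of feed at 0.823 water and removes 0.381 of that water:
0.381×0.823×(1−α)×2910 = 547.29
(1−α) = 547.29/912.47 = 0.5998;  α = 0.4002.
Bypass flow = 0.4002×2910 = 1164.6 g/s.

1165 g/s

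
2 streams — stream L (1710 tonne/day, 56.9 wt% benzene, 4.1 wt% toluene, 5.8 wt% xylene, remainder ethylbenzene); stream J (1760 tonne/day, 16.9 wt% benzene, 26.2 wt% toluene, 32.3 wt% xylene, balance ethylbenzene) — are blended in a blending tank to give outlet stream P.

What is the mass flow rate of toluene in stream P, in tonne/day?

531.2 tonne/day

toluene out = toluene in = 1710×0.041 + 1760×0.262 = 531.23 tonne/day.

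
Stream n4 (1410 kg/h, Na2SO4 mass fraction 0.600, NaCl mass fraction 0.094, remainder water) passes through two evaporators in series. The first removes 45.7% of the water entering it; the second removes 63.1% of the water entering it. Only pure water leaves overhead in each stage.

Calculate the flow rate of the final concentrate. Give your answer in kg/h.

1065 kg/h

water in feed = 1410×0.306 = 431.46 kg/h.
After stage 1: water left = (1−0.457)×431.46 = 234.28; stream total = 1212.8 kg/h.
After stage 2: water left = (1−0.631)×234.28 = 86.45; final concentrate = 1065 kg/h.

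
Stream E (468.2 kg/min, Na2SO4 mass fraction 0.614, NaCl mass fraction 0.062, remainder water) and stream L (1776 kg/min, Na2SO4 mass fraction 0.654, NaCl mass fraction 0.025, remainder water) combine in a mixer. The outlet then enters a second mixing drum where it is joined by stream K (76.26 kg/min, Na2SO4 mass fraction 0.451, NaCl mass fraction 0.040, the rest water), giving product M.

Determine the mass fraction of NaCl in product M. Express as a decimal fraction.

Overall, product flow = 2320.5 kg/min.
NaCl in = 468.2×0.062 + 1776×0.025 + 76.26×0.040 = 76.479 kg/min.
NaCl fraction in M = 0.033.

0.033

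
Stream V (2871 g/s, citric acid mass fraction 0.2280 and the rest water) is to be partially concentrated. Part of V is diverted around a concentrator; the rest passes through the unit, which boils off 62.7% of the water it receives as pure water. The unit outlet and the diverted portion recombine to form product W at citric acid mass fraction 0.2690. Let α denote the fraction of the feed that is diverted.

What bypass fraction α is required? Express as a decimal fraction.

All 2871×0.228 = 654.59 g/s of citric acid reaches W, so W = 654.59/0.269 = 2433.4 g/s and vapour = 437.59 g/s.
The evaporator receives (1−α)·2871 of feed at 0.772 water and removes 0.627 of that water:
0.627×0.772×(1−α)×2871 = 437.59
(1−α) = 437.59/1389.7 = 0.3149;  α = 0.6851.

0.685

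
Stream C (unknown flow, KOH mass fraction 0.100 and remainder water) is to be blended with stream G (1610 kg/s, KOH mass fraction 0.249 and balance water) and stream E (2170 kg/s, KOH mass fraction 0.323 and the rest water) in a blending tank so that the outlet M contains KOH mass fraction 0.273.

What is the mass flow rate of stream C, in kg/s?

403.8 kg/s

Let C be the unknown flow. Total out = 3780 + C.
KOH balance: 1101.8 + 0.100·C = 0.273·(3780 + C)
(0.100 − 0.273)·C = 0.273×3780 − 1101.8 = -69.86
C = -69.86 / -0.173 = 403.82 kg/s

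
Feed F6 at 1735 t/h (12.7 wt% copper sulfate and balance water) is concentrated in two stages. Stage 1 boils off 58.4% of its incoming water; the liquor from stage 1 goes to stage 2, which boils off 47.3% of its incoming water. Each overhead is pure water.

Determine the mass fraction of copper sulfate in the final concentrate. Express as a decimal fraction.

water in feed = 1735×0.873 = 1514.7 t/h.
After stage 1: water left = (1−0.584)×1514.7 = 630.1; stream total = 850.44 t/h.
After stage 2: water left = (1−0.473)×630.1 = 332.06; final concentrate = 552.41 t/h.
copper sulfate fraction = 220.34/552.41 = 0.399.

0.399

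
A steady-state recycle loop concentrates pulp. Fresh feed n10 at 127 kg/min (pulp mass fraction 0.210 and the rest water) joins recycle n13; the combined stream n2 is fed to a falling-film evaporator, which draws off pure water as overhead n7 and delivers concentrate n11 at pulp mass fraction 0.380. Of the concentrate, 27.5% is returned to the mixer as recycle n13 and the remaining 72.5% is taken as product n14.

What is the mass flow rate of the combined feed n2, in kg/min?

153.6 kg/min

Overall pulp balance (none leaves overhead): pulp in fresh feed = pulp in product, i.e. 127×0.210 = (1−0.275)·n11·0.380.
n11 = 26.67/(0.380×0.725) = 96.806 kg/min.
Recycle n13 = 0.275×96.806 = 26.622 kg/min.
Combined feed n2 = 127 + 26.622 = 153.62 kg/min.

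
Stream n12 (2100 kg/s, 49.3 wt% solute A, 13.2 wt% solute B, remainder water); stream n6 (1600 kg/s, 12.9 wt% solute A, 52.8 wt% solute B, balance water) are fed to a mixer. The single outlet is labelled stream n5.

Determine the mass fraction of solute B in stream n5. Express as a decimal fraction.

Total flow out = 2100 + 1600 = 3700 kg/s.
solute B in = 2100×0.132 + 1600×0.528 = 1122 kg/s.
solute B mass fraction in n5 = 1122/3700 = 0.303.

0.303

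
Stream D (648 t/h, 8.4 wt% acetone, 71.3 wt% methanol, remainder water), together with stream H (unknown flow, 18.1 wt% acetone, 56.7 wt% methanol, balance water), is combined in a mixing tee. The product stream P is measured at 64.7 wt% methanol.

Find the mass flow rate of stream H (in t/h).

534.6 t/h

Let H be the unknown flow. Total out = 648 + H.
methanol balance: 462.02 + 0.567·H = 0.647·(648 + H)
(0.567 − 0.647)·H = 0.647×648 − 462.02 = -42.768
H = -42.768 / -0.080 = 534.6 t/h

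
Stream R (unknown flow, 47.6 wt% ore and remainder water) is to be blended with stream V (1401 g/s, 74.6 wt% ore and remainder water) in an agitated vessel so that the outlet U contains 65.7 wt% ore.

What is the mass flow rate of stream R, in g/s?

Let R be the unknown flow. Total out = 1401 + R.
ore balance: 1045.1 + 0.476·R = 0.657·(1401 + R)
(0.476 − 0.657)·R = 0.657×1401 − 1045.1 = -124.69
R = -124.69 / -0.181 = 688.89 g/s

688.9 g/s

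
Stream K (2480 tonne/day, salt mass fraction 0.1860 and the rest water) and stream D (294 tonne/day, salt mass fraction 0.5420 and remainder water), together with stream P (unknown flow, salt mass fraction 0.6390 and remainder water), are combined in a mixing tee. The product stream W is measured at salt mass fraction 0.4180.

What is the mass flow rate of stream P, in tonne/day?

Let P be the unknown flow. Total out = 2774 + P.
salt balance: 620.63 + 0.639·P = 0.418·(2774 + P)
(0.639 − 0.418)·P = 0.418×2774 − 620.63 = 538.9
P = 538.9 / 0.221 = 2438.5 tonne/day

2438 tonne/day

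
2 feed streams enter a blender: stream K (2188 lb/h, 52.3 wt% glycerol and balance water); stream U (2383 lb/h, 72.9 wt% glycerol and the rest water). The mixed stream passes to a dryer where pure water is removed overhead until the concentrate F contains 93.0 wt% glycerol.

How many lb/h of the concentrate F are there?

3098 lb/h

glycerol entering = 2188×0.523 + 2383×0.729 = 2881.5 lb/h.
All glycerol reports to F, so F = 2881.5/0.930 = 3098.4 lb/h.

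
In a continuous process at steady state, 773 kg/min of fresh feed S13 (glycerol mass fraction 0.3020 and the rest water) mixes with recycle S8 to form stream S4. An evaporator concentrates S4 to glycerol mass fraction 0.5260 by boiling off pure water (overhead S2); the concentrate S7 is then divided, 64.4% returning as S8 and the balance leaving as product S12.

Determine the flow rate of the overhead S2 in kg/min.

Overall glycerol balance (none leaves overhead): glycerol in fresh feed = glycerol in product, i.e. 773×0.302 = (1−0.644)·S7·0.526.
S7 = 233.45/(0.526×0.356) = 1246.7 kg/min.
Recycle S8 = 0.644×1246.7 = 802.85 kg/min.
Combined feed S4 = 773 + 802.85 = 1575.9 kg/min.
Overhead S2 = S4 − S7 = 1575.9 − 1246.7 = 329.19 kg/min.

329.2 kg/min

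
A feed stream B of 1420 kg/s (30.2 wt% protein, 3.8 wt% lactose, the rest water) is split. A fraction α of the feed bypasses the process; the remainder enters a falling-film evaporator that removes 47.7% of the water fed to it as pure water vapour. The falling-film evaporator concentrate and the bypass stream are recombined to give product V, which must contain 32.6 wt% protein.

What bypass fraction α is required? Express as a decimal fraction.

All 1420×0.302 = 428.84 kg/s of protein reaches V, so V = 428.84/0.326 = 1315.5 kg/s and vapour = 104.54 kg/s.
The evaporator receives (1−α)·1420 of feed at 0.660 water and removes 0.477 of that water:
0.477×0.660×(1−α)×1420 = 104.54
(1−α) = 104.54/447.04 = 0.2338;  α = 0.7662.

0.766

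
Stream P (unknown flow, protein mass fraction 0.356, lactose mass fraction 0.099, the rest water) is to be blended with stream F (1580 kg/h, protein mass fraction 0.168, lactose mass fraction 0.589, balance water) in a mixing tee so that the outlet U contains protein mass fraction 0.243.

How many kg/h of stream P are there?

Let P be the unknown flow. Total out = 1580 + P.
protein balance: 265.44 + 0.356·P = 0.243·(1580 + P)
(0.356 − 0.243)·P = 0.243×1580 − 265.44 = 118.5
P = 118.5 / 0.113 = 1048.7 kg/h

1049 kg/h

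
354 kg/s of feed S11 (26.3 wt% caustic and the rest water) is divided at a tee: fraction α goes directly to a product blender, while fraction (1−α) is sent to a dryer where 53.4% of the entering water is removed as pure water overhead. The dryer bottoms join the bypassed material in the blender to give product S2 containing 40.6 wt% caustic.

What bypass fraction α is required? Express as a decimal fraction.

All 354×0.263 = 93.102 kg/s of caustic reaches S2, so S2 = 93.102/0.406 = 229.32 kg/s and vapour = 124.68 kg/s.
The evaporator receives (1−α)·354 of feed at 0.737 water and removes 0.534 of that water:
0.534×0.737×(1−α)×354 = 124.68
(1−α) = 124.68/139.32 = 0.8950;  α = 0.1050.

0.105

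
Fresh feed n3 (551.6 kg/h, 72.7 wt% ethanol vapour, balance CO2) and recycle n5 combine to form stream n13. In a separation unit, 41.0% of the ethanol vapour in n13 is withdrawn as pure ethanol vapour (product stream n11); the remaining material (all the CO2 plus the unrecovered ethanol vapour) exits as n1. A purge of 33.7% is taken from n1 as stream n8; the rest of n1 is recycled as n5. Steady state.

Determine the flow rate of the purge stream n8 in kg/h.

281.5 kg/h

CO2 enters only via n3 and leaves only via the purge: 551.6×0.273 = 0.337×(CO2 in n1), and the separation unit passes all CO2, so CO2 in n13 = CO2 in n1 = 446.85 kg/h.
ethanol vapour in n13: m_A = 551.6×0.727 + (1−0.337)·(1−0.410)·m_A, so m_A = 401.01/0.6088 = 658.66 kg/h.
n1 = (1−0.410)×658.66 + 446.85 = 835.46 kg/h.
Purge n8 = 0.337×835.46 = 281.55 kg/h.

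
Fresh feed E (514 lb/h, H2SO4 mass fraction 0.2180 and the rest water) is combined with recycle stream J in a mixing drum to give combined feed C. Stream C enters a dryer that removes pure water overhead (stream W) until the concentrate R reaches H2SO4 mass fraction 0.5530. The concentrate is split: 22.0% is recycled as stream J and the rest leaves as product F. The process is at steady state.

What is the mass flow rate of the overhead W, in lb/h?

Overall H2SO4 balance (none leaves overhead): H2SO4 in fresh feed = H2SO4 in product, i.e. 514×0.218 = (1−0.220)·R·0.553.
R = 112.05/(0.553×0.780) = 259.78 lb/h.
Recycle J = 0.220×259.78 = 57.151 lb/h.
Combined feed C = 514 + 57.151 = 571.15 lb/h.
Overhead W = C − R = 571.15 − 259.78 = 311.37 lb/h.

311.4 lb/h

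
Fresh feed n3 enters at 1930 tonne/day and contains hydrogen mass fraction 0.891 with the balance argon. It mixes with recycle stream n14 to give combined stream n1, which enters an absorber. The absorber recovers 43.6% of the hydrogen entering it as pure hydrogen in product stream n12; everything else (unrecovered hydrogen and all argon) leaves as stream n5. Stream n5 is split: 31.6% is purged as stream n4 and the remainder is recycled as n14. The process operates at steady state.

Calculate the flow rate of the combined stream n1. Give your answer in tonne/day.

3465 tonne/day

argon enters only via n3 and leaves only via the purge: 1930×0.109 = 0.316×(argon in n5), and the absorber passes all argon, so argon in n1 = argon in n5 = 665.73 tonne/day.
hydrogen in n1: m_A = 1930×0.891 + (1−0.316)·(1−0.436)·m_A, so m_A = 1719.6/0.6142 = 2799.7 tonne/day.
n1 = 2799.7 + 665.73 = 3465.4 tonne/day.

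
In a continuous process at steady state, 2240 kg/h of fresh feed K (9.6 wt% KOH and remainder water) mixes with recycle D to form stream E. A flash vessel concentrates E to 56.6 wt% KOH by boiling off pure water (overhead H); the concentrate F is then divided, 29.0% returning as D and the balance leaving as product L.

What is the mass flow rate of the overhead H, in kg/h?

1860 kg/h

Overall KOH balance (none leaves overhead): KOH in fresh feed = KOH in product, i.e. 2240×0.096 = (1−0.290)·F·0.566.
F = 215.04/(0.566×0.710) = 535.11 kg/h.
Recycle D = 0.290×535.11 = 155.18 kg/h.
Combined feed E = 2240 + 155.18 = 2395.2 kg/h.
Overhead H = E − F = 2395.2 − 535.11 = 1860.1 kg/h.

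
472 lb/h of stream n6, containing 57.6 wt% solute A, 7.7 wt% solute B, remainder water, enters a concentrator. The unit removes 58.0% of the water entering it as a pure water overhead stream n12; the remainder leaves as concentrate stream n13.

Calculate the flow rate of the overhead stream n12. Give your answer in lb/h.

94.99 lb/h

water entering = 472×0.347 = 163.78 lb/h; overhead removed = 0.580×163.78 = 94.995 lb/h.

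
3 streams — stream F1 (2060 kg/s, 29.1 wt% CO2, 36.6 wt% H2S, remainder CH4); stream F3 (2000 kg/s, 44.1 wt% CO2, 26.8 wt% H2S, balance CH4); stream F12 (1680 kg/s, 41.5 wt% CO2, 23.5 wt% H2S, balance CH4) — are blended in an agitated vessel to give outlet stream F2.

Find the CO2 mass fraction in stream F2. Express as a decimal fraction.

Total flow out = 2060 + 2000 + 1680 = 5740 kg/s.
CO2 in = 2060×0.291 + 2000×0.441 + 1680×0.415 = 2178.7 kg/s.
CO2 mass fraction in F2 = 2178.7/5740 = 0.380.

0.380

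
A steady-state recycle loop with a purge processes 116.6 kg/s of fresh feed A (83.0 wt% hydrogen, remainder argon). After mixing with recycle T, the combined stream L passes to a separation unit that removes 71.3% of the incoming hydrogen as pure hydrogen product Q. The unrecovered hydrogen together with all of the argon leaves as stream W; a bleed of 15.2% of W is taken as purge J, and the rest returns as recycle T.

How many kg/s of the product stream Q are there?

hydrogen in L: m_A = 116.6×0.830 + (1−0.152)·(1−0.713)·m_A, so m_A = 96.778/0.7566 = 127.91 kg/s.
Product Q = 0.713×127.91 = 91.198 kg/s.

91.2 kg/s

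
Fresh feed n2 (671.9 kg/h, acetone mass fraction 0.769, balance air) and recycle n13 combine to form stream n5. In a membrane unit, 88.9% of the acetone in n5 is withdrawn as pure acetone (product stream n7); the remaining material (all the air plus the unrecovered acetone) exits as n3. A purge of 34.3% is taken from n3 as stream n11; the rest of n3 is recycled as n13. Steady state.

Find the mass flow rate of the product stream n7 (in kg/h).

acetone in n5: m_A = 671.9×0.769 + (1−0.343)·(1−0.889)·m_A, so m_A = 516.69/0.9271 = 557.34 kg/h.
Product n7 = 0.889×557.34 = 495.47 kg/h.

495.5 kg/h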